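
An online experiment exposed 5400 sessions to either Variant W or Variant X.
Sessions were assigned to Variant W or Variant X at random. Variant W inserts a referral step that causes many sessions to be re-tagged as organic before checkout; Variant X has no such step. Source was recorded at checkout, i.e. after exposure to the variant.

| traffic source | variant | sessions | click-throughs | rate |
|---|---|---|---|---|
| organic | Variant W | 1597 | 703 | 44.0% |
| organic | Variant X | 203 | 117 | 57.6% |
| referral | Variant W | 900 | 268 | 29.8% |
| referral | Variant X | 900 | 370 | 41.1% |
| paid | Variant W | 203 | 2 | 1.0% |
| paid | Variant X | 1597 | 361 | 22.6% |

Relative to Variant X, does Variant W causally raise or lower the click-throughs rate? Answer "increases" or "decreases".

The stratified and pooled comparisons disagree (Variant X wins within each traffic source; Variant W wins overall), so the answer turns on the causal role of traffic source.
Traffic source is recorded after the variant and is itself shifted by it — it sits on the causal path from variant to outcome. Conditioning on a mediator would strip out part of the effect we want; the pooled comparison gives the total causal effect.
Pooled: Variant W 36.0% vs Variant X 31.4%; Variant W is higher overall.

increases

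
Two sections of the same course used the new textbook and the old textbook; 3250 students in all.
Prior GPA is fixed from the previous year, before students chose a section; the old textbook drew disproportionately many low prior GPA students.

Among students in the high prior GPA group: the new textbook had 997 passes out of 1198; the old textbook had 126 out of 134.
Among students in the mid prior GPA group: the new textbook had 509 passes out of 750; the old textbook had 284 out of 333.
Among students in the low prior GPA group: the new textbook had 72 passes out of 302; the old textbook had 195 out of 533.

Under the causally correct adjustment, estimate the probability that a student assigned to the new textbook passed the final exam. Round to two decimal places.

The prior GPA band-specific comparison favours the old textbook throughout, but the pooled figures favour the new textbook. The question is whether to condition on prior GPA band.
Prior GPA band differs across teaching methods for reasons unrelated to any effect of the teaching method itself, and it separately predicts the outcome — a classic confounder. We must compare within prior GPA band levels.
Standardising the new textbook to the population prior GPA band mix: 0.410·997/1198 + 0.333·509/750 + 0.257·72/302 = 0.628.

0.63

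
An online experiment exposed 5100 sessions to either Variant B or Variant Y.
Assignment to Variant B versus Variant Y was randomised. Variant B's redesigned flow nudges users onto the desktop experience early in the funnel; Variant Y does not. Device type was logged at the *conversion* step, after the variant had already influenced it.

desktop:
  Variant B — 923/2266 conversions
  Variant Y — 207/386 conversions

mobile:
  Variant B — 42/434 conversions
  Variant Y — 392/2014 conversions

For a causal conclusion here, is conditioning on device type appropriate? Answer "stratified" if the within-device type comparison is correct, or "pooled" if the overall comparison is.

Device type lies on the pathway variant → device type → outcome, so adjusting for it blocks the indirect effect. For the total causal effect of variant, use the unadjusted pooled rates.
Pooled: Variant B 35.7% vs Variant Y 25.0%; Variant B is higher overall.

pooled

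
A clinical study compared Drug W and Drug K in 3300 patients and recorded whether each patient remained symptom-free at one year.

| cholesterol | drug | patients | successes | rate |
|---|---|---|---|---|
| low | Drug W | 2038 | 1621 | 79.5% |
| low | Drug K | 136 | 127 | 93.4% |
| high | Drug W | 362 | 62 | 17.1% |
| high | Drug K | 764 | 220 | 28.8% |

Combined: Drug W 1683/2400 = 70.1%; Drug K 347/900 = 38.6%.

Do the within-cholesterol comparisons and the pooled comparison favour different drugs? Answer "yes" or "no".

Within each cholesterol level (low 79.5% vs 93.4%; high 17.1% vs 28.8%), Drug K has the higher rate every time. Pooled: 70.1% vs 38.6% — Drug W has the higher rate overall. The two comparisons disagree.

yes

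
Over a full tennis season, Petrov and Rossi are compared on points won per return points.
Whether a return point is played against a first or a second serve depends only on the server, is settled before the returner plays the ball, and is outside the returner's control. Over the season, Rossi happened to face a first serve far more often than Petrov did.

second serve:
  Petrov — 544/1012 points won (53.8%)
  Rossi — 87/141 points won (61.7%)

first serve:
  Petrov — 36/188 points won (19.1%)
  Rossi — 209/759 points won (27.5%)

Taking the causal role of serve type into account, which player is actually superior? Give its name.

Rossi is higher inside every serve type stratum but Petrov is higher in aggregate. Whether to stratify depends on how serve type relates to the player.
Serve type satisfies the back-door criterion: it is not a descendant of the player, and it blocks the spurious path from player to outcome. Adjusting for it (i.e., using the within-serve type rates) gives the causal effect.
Within each level — second serve: 53.8% vs 61.7%; first serve: 19.1% vs 27.5% — Rossi is higher every time.

Rossi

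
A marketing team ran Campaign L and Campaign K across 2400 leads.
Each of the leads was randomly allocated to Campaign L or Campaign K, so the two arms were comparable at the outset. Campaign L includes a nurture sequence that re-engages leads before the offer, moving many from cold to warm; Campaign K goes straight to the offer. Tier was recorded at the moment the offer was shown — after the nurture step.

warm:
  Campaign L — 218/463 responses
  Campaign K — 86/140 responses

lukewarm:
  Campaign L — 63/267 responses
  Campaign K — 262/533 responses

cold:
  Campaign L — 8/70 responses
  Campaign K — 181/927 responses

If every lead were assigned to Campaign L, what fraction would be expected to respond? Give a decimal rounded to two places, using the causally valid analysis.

Campaign K is higher inside every engagement tier stratum but Campaign L is higher in aggregate. Whether to stratify depends on how engagement tier relates to the campaign.
The distribution of engagement tier is itself part of what the campaign does — it is an intermediate outcome. Holding it fixed would remove that part of the effect; the total effect is the pooled difference.
So P(outcome | do(Campaign L)) is just the pooled rate for Campaign L: 289/800 = 0.361.

0.36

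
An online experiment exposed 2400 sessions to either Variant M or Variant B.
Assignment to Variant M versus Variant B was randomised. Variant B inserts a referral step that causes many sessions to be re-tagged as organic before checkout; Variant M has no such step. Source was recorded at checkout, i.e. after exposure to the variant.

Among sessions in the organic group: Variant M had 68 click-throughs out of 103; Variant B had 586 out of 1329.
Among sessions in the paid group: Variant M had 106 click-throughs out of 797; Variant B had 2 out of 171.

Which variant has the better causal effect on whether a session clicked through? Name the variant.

Variant B

The traffic source-specific comparison favours Variant M throughout, but the pooled figures favour Variant B. The question is whether to condition on traffic source.
The distribution of traffic source is itself part of what the variant does — it is an intermediate outcome. Holding it fixed would remove that part of the effect; the total effect is the pooled difference.
Pooled: Variant M 19.3% vs Variant B 39.2%; Variant B is higher overall.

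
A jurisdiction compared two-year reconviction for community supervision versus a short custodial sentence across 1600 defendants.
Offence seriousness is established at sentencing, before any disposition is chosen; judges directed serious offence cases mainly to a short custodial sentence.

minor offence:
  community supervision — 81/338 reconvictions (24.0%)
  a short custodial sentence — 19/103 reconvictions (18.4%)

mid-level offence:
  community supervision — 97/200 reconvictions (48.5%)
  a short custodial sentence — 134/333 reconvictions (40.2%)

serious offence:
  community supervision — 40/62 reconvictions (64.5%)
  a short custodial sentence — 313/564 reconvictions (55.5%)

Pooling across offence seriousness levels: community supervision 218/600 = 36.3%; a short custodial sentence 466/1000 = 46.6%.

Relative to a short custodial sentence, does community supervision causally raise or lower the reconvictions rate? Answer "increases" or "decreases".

The imbalance in offence seriousness arose from how defendants were allocated, not from anything the disposition did; and offence seriousness independently affects the outcome. The pooled gap is confounded — condition on offence seriousness.
Within each level — minor offence: 24.0% vs 18.4%; mid-level offence: 48.5% vs 40.2%; serious offence: 64.5% vs 55.5% — a short custodial sentence is lower every time.

increases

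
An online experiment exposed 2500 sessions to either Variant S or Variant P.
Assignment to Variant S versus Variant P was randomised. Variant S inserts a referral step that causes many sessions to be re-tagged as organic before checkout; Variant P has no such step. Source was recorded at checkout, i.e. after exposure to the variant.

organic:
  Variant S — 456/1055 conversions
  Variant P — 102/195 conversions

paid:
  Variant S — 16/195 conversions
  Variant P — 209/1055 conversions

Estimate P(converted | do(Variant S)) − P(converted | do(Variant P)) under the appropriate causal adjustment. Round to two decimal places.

+0.13

The stratified and pooled comparisons disagree (Variant P wins within each traffic source; Variant S wins overall), so the answer turns on the causal role of traffic source.
Traffic source lies on the pathway variant → traffic source → outcome, so adjusting for it blocks the indirect effect. For the total causal effect of variant, use the unadjusted pooled rates.
The causal difference is the pooled difference: 0.378 − 0.249 = +0.129.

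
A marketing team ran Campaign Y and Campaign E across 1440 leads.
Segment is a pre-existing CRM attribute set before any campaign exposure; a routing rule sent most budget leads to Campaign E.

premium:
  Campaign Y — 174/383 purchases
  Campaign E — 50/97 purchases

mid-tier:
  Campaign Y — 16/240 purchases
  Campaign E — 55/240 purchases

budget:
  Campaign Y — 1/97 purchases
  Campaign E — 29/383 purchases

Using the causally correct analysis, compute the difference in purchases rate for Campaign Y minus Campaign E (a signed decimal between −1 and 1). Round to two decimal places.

Campaign E is higher inside every customer segment stratum but Campaign Y is higher in aggregate. Whether to stratify depends on how customer segment relates to the campaign.
Here customer segment is a common cause — it drives both which campaign a case falls under and the outcome. The crude comparison mixes populations; the stratum-specific rates are the causally relevant ones.
Adjusting over the population distribution of customer segment: 0.333·(0.454−0.515) + 0.333·(0.067−0.229) + 0.333·(0.010−0.076) = -0.096.

-0.10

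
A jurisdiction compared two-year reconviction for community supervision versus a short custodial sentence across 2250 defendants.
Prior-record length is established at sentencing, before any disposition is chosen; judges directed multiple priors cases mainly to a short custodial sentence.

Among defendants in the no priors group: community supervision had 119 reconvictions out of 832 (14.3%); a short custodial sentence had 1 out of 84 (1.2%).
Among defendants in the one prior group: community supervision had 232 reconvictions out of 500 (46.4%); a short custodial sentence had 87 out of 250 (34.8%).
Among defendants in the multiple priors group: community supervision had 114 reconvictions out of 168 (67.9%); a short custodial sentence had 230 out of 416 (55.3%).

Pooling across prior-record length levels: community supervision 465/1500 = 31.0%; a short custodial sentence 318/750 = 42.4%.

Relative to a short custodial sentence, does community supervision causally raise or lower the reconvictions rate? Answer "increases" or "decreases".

a short custodial sentence is lower inside every prior-record length stratum but community supervision is lower in aggregate. Whether to stratify depends on how prior-record length relates to the disposition.
Nothing the disposition does changes prior-record length; the imbalance is an allocation artefact. With prior-record length also predicting the outcome, the pooled figure is confounded, and the within-stratum comparison is the causal one.
Within each level — no priors: 14.3% vs 1.2%; one prior: 46.4% vs 34.8%; multiple priors: 67.9% vs 55.3% — a short custodial sentence is lower every time.

increases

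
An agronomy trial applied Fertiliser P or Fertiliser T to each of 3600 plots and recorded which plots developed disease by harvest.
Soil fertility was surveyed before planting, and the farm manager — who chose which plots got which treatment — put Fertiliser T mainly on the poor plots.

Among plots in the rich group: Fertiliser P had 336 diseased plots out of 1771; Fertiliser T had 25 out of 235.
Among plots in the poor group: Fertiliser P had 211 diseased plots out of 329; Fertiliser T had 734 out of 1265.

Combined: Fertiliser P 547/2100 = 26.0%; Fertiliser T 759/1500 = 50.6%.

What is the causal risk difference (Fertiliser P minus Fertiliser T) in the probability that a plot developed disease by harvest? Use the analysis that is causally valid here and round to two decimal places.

Soil fertility satisfies the back-door criterion: it is not a descendant of the fertiliser, and it blocks the spurious path from fertiliser to outcome. Adjusting for it (i.e., using the within-soil fertility rates) gives the causal effect.
Adjusting over the population distribution of soil fertility: 0.557·(0.190−0.106) + 0.443·(0.641−0.580) = +0.073.

+0.07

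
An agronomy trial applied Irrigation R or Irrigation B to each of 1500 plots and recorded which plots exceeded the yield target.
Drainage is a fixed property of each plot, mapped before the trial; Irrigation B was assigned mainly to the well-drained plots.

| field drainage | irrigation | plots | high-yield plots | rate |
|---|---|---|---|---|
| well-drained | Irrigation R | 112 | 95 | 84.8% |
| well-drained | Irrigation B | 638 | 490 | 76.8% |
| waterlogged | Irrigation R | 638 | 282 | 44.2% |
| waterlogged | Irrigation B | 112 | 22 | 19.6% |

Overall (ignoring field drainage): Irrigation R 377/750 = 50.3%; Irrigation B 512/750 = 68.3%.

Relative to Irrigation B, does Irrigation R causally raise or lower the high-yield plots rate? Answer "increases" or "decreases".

increases

The field drainage-specific comparison favours Irrigation R throughout, but the pooled figures favour Irrigation B. The question is whether to condition on field drainage.
Field drainage satisfies the back-door criterion: it is not a descendant of the irrigation, and it blocks the spurious path from irrigation to outcome. Adjusting for it (i.e., using the within-field drainage rates) gives the causal effect.
Within each level — well-drained: 84.8% vs 76.8%; waterlogged: 44.2% vs 19.6% — Irrigation R is higher every time.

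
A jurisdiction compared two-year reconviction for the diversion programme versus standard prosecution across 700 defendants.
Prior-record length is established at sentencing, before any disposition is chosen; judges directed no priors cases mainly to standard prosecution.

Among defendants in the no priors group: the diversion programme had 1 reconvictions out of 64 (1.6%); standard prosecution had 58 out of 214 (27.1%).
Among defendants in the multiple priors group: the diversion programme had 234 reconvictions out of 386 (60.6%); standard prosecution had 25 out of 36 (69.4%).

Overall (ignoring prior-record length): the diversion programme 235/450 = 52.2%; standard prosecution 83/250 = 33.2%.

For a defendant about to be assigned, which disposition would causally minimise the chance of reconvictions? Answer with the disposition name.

the diversion programme

The stratified and pooled comparisons disagree (the diversion programme wins within each prior-record length; standard prosecution wins overall), so the answer turns on the causal role of prior-record length.
Prior-record length satisfies the back-door criterion: it is not a descendant of the disposition, and it blocks the spurious path from disposition to outcome. Adjusting for it (i.e., using the within-prior-record length rates) gives the causal effect.
Within each level — no priors: 1.6% vs 27.1%; multiple priors: 60.6% vs 69.4% — the diversion programme is lower every time.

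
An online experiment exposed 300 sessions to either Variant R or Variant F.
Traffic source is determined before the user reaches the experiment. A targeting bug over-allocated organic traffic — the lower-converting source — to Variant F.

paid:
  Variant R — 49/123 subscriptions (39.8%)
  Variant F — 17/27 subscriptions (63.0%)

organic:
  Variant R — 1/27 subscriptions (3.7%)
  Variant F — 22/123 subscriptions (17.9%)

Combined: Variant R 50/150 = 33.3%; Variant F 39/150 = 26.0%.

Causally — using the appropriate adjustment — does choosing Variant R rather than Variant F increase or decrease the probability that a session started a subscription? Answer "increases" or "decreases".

Nothing the variant does changes traffic source; the imbalance is an allocation artefact. With traffic source also predicting the outcome, the pooled figure is confounded, and the within-stratum comparison is the causal one.
Within each level — paid: 39.8% vs 63.0%; organic: 3.7% vs 17.9% — Variant F is higher every time.

decreases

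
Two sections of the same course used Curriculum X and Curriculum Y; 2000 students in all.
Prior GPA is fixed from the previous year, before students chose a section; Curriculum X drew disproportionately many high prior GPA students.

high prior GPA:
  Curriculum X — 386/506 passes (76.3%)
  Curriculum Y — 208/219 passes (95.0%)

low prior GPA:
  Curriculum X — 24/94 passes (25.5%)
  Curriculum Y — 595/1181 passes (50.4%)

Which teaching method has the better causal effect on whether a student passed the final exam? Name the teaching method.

Curriculum Y

Within every prior GPA band level Curriculum Y has the higher rate, yet pooled Curriculum X does — Simpson's reversal.
Nothing the teaching method does changes prior GPA band; the imbalance is an allocation artefact. With prior GPA band also predicting the outcome, the pooled figure is confounded, and the within-stratum comparison is the causal one.
Within each level — high prior GPA: 76.3% vs 95.0%; low prior GPA: 25.5% vs 50.4% — Curriculum Y is higher every time.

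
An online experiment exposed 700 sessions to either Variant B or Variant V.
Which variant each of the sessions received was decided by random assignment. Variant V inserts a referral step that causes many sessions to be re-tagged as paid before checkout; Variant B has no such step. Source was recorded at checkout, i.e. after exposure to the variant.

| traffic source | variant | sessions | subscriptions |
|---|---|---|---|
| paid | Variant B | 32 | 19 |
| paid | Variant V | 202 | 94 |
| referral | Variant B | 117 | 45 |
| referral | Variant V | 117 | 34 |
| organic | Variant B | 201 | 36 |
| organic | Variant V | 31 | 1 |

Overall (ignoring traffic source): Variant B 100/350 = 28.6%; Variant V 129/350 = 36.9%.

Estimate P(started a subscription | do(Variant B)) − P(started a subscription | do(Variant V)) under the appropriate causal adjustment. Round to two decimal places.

-0.08

Within every traffic source level Variant B has the higher rate, yet pooled Variant V does — Simpson's reversal.
Traffic source here is a post-treatment variable shaped by the variant; conditioning on it would introduce bias rather than remove it. The overall comparison is the causal one.
The causal difference is the pooled difference: 0.286 − 0.369 = -0.083.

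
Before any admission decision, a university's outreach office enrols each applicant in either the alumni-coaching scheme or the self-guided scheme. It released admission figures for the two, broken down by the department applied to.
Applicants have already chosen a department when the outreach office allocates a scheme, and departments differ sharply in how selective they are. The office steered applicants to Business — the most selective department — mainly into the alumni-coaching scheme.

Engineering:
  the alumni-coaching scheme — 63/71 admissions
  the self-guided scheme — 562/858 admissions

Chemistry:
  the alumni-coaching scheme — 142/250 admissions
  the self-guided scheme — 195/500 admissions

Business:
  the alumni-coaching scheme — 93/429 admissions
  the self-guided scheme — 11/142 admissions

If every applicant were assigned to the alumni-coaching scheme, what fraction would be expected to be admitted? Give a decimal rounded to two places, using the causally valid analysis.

0.61

the alumni-coaching scheme is higher inside every department stratum but the self-guided scheme is higher in aggregate. Whether to stratify depends on how department relates to the outreach scheme.
Since department is a pre-existing factor (not a product of the outreach scheme) and it affects the outcome on its own, it is a confounder. The stratified rates, not the pooled rate, identify the causal effect.
Standardising the alumni-coaching scheme to the population department mix: 0.413·63/71 + 0.333·142/250 + 0.254·93/429 = 0.611.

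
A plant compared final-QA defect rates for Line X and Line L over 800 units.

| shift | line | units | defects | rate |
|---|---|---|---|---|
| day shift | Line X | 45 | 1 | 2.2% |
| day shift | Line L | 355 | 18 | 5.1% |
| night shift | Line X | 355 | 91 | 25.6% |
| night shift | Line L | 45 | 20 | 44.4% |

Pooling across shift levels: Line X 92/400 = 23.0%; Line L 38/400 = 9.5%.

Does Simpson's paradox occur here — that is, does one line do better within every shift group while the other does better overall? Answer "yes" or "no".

Within each shift level (day shift 2.2% vs 5.1%; night shift 25.6% vs 44.4%), Line X has the lower rate every time. Pooled: 23.0% vs 9.5% — Line L has the lower rate overall. The two comparisons disagree.

yes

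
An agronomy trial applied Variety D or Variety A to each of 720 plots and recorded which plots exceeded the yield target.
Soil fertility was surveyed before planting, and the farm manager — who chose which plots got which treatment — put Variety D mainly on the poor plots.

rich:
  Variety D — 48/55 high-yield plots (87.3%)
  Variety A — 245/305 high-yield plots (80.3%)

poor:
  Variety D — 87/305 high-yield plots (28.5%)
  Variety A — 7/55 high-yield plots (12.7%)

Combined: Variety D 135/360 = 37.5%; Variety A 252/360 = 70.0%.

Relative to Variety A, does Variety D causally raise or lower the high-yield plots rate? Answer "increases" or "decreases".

increases

The imbalance in soil fertility arose from how plots were allocated, not from anything the variety did; and soil fertility independently affects the outcome. The pooled gap is confounded — condition on soil fertility.
Within each level — rich: 87.3% vs 80.3%; poor: 28.5% vs 12.7% — Variety D is higher every time.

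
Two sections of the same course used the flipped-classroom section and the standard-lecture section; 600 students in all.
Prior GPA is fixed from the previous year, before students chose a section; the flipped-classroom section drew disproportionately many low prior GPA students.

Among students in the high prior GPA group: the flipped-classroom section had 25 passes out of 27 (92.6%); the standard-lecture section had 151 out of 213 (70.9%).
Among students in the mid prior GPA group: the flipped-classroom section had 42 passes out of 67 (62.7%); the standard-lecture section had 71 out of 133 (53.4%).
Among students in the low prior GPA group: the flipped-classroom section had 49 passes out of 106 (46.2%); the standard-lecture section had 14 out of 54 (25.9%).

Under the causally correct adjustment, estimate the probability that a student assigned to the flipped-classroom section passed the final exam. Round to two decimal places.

Within every prior GPA band level the flipped-classroom section has the higher rate, yet pooled the standard-lecture section does — Simpson's reversal.
Prior GPA band differs across teaching methods for reasons unrelated to any effect of the teaching method itself, and it separately predicts the outcome — a classic confounder. We must compare within prior GPA band levels.
Standardising the flipped-classroom section to the population prior GPA band mix: 0.400·25/27 + 0.333·42/67 + 0.267·49/106 = 0.703.

0.70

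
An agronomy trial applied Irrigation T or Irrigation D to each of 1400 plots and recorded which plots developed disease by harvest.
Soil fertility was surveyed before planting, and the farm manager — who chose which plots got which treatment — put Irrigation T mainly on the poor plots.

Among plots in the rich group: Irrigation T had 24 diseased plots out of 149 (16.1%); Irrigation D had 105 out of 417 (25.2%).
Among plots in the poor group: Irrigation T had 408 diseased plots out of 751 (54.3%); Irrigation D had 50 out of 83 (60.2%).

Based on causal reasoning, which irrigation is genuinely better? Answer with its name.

Irrigation T

The stratified and pooled comparisons disagree (Irrigation T wins within each soil fertility; Irrigation D wins overall), so the answer turns on the causal role of soil fertility.
Soil fertility differs across irrigations for reasons unrelated to any effect of the irrigation itself, and it separately predicts the outcome — a classic confounder. We must compare within soil fertility levels.
Within each level — rich: 16.1% vs 25.2%; poor: 54.3% vs 60.2% — Irrigation T is lower every time.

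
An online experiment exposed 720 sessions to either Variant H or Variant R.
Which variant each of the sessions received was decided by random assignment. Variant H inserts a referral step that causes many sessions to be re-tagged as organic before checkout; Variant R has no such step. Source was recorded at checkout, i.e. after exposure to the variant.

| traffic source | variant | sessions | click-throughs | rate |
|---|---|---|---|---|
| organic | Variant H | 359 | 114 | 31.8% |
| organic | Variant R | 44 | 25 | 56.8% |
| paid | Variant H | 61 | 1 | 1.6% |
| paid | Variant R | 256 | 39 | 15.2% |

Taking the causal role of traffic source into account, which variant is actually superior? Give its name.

The stratified and pooled comparisons disagree (Variant R wins within each traffic source; Variant H wins overall), so the answer turns on the causal role of traffic source.
Because the variant influences traffic source, traffic source is a post-treatment mediator, not a confounder. Stratifying on it would bias the estimate; the causal effect is the crude pooled difference.
Pooled: Variant H 27.4% vs Variant R 21.3%; Variant H is higher overall.

Variant H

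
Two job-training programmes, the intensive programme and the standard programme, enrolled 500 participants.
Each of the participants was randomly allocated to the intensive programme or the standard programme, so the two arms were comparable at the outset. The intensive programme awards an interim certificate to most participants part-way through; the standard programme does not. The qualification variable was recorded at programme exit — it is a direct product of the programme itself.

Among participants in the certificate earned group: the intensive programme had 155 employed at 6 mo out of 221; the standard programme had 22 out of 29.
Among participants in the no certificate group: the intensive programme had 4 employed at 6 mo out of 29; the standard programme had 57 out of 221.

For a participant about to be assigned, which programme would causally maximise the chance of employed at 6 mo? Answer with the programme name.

Qualification attained during the programme is recorded after the programme and is itself shifted by it — it sits on the causal path from programme to outcome. Conditioning on a mediator would strip out part of the effect we want; the pooled comparison gives the total causal effect.
Pooled: the intensive programme 63.6% vs the standard programme 31.6%; the intensive programme is higher overall.

the intensive programme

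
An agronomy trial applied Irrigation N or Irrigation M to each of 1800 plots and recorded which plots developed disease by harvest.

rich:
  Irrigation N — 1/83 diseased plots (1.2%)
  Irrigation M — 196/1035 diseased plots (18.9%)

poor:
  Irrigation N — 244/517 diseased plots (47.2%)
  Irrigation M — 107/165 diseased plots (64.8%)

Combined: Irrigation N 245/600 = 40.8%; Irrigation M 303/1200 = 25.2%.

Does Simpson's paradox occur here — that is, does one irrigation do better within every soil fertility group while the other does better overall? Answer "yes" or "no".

Within each soil fertility level (rich 1.2% vs 18.9%; poor 47.2% vs 64.8%), Irrigation N has the lower rate every time. Pooled: 40.8% vs 25.2% — Irrigation M has the lower rate overall. The two comparisons disagree.

yes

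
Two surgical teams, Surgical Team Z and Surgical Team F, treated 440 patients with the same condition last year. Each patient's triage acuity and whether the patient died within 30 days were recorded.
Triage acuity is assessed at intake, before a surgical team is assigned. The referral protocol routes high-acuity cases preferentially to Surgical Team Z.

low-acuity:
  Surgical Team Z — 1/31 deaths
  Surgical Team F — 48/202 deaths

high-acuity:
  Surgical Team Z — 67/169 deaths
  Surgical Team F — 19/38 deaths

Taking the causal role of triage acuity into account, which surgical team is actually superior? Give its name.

Surgical Team Z

Since triage acuity is a pre-existing factor (not a product of the surgical team) and it affects the outcome on its own, it is a confounder. The stratified rates, not the pooled rate, identify the causal effect.
Within each level — low-acuity: 3.2% vs 23.8%; high-acuity: 39.6% vs 50.0% — Surgical Team Z is lower every time.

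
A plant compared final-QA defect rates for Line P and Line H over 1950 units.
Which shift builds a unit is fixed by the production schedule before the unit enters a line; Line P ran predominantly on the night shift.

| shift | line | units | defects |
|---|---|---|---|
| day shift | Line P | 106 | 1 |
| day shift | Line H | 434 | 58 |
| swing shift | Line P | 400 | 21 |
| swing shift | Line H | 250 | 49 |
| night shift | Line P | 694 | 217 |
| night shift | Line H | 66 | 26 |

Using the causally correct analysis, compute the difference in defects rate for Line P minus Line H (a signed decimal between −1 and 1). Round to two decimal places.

-0.11

Nothing the line does changes shift; the imbalance is an allocation artefact. With shift also predicting the outcome, the pooled figure is confounded, and the within-stratum comparison is the causal one.
Adjusting over the population distribution of shift: 0.277·(0.009−0.134) + 0.333·(0.052−0.196) + 0.390·(0.313−0.394) = -0.114.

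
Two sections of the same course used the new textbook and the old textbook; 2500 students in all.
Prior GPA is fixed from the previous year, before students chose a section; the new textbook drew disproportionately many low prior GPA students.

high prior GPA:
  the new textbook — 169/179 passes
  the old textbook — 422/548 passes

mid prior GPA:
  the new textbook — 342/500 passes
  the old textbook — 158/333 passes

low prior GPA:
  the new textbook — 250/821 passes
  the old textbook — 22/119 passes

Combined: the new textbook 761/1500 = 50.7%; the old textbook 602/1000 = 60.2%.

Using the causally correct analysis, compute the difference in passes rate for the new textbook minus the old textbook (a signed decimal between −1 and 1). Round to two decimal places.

The imbalance in prior GPA band arose from how students were allocated, not from anything the teaching method did; and prior GPA band independently affects the outcome. The pooled gap is confounded — condition on prior GPA band.
Adjusting over the population distribution of prior GPA band: 0.291·(0.944−0.770) + 0.333·(0.684−0.474) + 0.376·(0.305−0.185) = +0.165.

+0.17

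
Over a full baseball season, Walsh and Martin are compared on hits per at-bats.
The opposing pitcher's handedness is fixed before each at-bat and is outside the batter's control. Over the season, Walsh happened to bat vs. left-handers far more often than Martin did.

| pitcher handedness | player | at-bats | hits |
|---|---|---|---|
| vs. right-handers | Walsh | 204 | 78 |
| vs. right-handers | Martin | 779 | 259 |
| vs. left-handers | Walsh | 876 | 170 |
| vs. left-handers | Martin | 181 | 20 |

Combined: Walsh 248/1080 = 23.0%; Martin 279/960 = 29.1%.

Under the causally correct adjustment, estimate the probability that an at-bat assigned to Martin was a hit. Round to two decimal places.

Pitcher handedness differs across players for reasons unrelated to any effect of the player itself, and it separately predicts the outcome — a classic confounder. We must compare within pitcher handedness levels.
Standardising Martin to the population pitcher handedness mix: 0.482·259/779 + 0.518·20/181 = 0.217.

0.22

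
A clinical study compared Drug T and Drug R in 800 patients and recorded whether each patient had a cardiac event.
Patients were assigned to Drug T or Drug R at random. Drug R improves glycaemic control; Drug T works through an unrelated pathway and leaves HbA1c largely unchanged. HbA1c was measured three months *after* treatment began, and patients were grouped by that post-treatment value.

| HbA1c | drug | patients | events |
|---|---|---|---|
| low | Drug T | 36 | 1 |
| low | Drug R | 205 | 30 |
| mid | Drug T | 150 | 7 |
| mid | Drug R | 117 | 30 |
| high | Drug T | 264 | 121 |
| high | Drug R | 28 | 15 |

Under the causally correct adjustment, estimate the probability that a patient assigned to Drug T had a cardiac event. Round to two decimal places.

HbA1c is downstream of the drug. One should not condition on a consequence of treatment, so the overall rates are the right comparison.
So P(outcome | do(Drug T)) is just the pooled rate for Drug T: 129/450 = 0.287.

0.29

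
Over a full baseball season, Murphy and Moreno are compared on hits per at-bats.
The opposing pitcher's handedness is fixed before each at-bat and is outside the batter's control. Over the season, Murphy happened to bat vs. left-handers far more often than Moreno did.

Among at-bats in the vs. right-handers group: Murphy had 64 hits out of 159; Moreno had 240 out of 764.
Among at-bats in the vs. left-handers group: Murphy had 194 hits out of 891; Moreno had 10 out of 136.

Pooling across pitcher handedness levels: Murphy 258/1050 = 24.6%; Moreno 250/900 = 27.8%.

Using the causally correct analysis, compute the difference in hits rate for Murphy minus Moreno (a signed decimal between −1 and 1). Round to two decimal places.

Murphy is higher inside every pitcher handedness stratum but Moreno is higher in aggregate. Whether to stratify depends on how pitcher handedness relates to the player.
Since pitcher handedness is a pre-existing factor (not a product of the player) and it affects the outcome on its own, it is a confounder. The stratified rates, not the pooled rate, identify the causal effect.
Adjusting over the population distribution of pitcher handedness: 0.473·(0.403−0.314) + 0.527·(0.218−0.074) = +0.118.

+0.12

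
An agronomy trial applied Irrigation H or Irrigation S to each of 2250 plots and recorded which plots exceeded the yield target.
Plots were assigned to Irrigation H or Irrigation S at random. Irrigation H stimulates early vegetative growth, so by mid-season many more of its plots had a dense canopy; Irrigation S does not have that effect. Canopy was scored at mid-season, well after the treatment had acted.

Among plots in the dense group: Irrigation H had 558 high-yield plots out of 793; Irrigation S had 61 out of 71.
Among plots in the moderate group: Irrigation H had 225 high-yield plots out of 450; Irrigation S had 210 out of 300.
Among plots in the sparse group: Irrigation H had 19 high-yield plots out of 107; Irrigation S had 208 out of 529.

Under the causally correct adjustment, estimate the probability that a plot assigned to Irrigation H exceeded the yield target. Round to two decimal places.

0.59

Irrigation S is higher inside every mid-season canopy stratum but Irrigation H is higher in aggregate. Whether to stratify depends on how mid-season canopy relates to the irrigation.
Stratifying would compare irrigations among plots the irrigations themselves sorted into mid-season canopy groups — a form of selection on an intermediate. The unconditioned pooled rates give the total causal effect.
So P(outcome | do(Irrigation H)) is just the pooled rate for Irrigation H: 802/1350 = 0.594.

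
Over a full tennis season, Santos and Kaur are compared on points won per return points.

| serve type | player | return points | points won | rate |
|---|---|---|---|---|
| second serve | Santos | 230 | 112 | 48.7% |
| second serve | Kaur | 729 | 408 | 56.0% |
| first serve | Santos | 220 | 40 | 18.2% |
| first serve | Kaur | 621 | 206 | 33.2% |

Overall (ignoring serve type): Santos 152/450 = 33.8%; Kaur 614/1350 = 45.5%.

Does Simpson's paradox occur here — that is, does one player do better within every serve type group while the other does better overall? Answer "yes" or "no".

no

Within each serve type level (second serve 48.7% vs 56.0%; first serve 18.2% vs 33.2%), Kaur has the higher rate every time. Pooled: 33.8% vs 45.5% — Kaur has the higher rate overall. They agree.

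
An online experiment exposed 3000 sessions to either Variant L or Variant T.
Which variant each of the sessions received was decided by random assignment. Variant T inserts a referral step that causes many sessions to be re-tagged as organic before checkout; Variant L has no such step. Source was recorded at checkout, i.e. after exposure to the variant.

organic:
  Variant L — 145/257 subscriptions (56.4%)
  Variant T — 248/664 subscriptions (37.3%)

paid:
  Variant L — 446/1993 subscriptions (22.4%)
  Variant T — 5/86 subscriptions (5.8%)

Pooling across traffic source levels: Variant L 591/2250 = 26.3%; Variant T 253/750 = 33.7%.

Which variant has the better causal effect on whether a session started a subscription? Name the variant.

Stratifying would compare variants among sessions the variants themselves sorted into traffic source groups — a form of selection on an intermediate. The unconditioned pooled rates give the total causal effect.
Pooled: Variant L 26.3% vs Variant T 33.7%; Variant T is higher overall.

Variant T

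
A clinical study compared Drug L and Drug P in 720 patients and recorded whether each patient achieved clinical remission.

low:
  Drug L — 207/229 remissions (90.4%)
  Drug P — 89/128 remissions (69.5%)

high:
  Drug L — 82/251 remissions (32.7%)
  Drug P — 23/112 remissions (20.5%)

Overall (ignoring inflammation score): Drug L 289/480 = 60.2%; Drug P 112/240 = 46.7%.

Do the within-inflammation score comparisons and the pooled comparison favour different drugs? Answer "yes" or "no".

no

Within each inflammation score level (low 90.4% vs 69.5%; high 32.7% vs 20.5%), Drug L has the higher rate every time. Pooled: 60.2% vs 46.7% — Drug L has the higher rate overall. They agree.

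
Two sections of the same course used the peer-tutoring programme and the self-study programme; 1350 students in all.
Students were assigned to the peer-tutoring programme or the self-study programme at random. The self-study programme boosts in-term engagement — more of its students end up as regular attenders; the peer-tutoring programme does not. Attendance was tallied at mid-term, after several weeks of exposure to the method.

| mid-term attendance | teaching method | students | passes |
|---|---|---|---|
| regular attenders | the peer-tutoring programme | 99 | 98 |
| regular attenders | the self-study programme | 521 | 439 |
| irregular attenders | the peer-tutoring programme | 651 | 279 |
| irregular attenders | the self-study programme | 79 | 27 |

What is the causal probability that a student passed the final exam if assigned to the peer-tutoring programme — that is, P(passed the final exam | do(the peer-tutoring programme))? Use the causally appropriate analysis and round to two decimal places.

The distribution of mid-term attendance is itself part of what the teaching method does — it is an intermediate outcome. Holding it fixed would remove that part of the effect; the total effect is the pooled difference.
So P(outcome | do(the peer-tutoring programme)) is just the pooled rate for the peer-tutoring programme: 377/750 = 0.503.

0.50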